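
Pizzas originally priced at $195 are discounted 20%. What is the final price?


Calculate the discount amount:
20% of $195 = $39
Subtract from original:
$195 - $39 = $156

$156


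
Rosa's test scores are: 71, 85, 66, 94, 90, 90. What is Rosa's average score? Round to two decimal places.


Add the scores:
71 + 85 + 66 + 94 + 90 + 90 = 496
Divide by the number of tests:
496 / 6 = 82.6666... ≈ 82.67

82.67


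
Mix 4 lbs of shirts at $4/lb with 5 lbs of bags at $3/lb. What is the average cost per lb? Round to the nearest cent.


Cost of shirts:
4 x $4 = $16
Cost of bags:
5 x $3 = $15
Total cost: $16 + $15 = $31
Total weight: 9 lbs
Average: $31 / 9 = $3.4444... ≈ $3.44/lb

$3.44/lb


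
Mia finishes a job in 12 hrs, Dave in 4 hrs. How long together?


Mia's rate: 1/12 of the job per hour
Dave's rate: 1/4 of the job per hour
Combined rate: 1/12 + 1/4 = 1/3 per hour
Time = 1 / (1/3) = 3 hours

3 hours


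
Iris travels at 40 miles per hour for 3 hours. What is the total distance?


Use the formula: distance = speed x time
Speed = 40 mph, Time = 3 hours
40 x 3 = 120 miles

120 miles


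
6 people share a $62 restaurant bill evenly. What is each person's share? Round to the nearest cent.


Total bill: $62
Number of people: 6
Each pays: $62 / 6 = $10.3333... ≈ $10.33

$10.33


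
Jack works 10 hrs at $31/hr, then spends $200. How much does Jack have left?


Calculate earnings:
10 x $31 = $310
Subtract spending:
$310 - $200 = $110

$110


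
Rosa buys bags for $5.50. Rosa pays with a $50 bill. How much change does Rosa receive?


Start with the amount paid:
$50
Subtract the price:
$50 - $5.50 = $44.50

$44.50


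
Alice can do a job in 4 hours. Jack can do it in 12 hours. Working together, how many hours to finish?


Alice's rate: 1/4 of the job per hour
Jack's rate: 1/12 of the job per hour
Combined rate: 1/4 + 1/12 = 1/3 per hour
Time = 1 / (1/3) = 3 hours

3 hours


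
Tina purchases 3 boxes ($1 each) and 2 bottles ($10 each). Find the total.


Cost of boxes:
3 x $1 = $3
Cost of bottles:
2 x $10 = $20
Add both:
$3 + $20 = $23

$23


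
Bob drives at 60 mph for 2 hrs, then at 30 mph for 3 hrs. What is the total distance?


Leg 1 distance:
60 x 2 = 120 miles
Leg 2 distance:
30 x 3 = 90 miles
Total distance:
120 + 90 = 210 miles

210 miles


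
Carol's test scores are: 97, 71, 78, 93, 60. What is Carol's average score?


Add the scores:
97 + 71 + 78 + 93 + 60 = 399
Divide by the number of tests:
399 / 5 = 79.8

79.8


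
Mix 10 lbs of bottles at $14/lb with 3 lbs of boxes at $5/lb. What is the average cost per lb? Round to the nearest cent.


Cost of bottles:
10 x $14 = $140
Cost of boxes:
3 x $5 = $15
Total cost: $140 + $15 = $155
Total weight: 13 lbs
Average: $155 / 13 = $11.9230... ≈ $11.92/lb

$11.92/lb


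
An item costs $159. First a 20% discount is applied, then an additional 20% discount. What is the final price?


First discount:
20% of $159 = $31.80
Price after first discount:
$159 - $31.80 = $127.20
Second discount:
20% of $127.20 = $25.44
Final price:
$127.20 - $25.44 = $101.76

$101.76


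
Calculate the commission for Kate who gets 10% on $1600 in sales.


Convert rate to decimal:
10% = 0.1
Multiply by sales:
$1600 x 0.1 = $160

$160


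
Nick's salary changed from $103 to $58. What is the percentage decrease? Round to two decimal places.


Find the absolute change:
|58 - 103| = 45
Divide by original and multiply by 100:
45 / 103 x 100 = 43.6893...% ≈ 43.69%

43.69%


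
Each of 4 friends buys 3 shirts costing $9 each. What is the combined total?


Cost per person:
3 x $9 = $27
Group total:
4 x $27 = $108

$108


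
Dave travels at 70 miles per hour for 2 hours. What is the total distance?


Use the formula: distance = speed x time
Speed = 70 mph, Time = 2 hours
70 x 2 = 140 miles

140 miles


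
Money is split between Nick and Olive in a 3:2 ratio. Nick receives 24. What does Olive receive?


Find the multiplier:
24 / 3 = 8
Apply to Olive's share:
2 x 8 = 16

16


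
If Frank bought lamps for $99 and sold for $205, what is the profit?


Selling price = $205
Cost price = $99
Profit = selling price - cost price:
Profit = $205 - $99 = $106

$106


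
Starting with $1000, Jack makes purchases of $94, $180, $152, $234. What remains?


Add up expenses:
$94 + $180 + $152 + $234 = $660
Subtract from budget:
$1000 - $660 = $340

$340


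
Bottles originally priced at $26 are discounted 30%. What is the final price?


Calculate the discount amount:
30% of $26 = $7.80
Subtract from original:
$26 - $7.80 = $18.20

$18.20


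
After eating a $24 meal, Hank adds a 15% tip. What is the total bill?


Calculate the tip:
15% of $24 = $3.60
Add tip to meal cost:
$24 + $3.60 = $27.60

$27.60


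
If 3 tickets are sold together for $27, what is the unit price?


Total cost: $27
Number of items: 3
Unit price: $27 / 3 = $9

$9


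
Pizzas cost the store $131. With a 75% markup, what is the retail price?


Calculate the markup amount:
75% of $131 = $98.25
Add to cost:
$131 + $98.25 = $229.25

$229.25


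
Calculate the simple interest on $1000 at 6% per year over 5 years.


Use the formula I = P x R x T / 100
P x R x T = 1000 x 6 x 5 = 30000
I = 30000 / 100 = $300

$300


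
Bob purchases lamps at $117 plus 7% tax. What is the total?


Calculate the tax:
7% of $117 = $8.19
Add tax to price:
$117 + $8.19 = $125.19

$125.19


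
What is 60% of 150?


Convert percentage to decimal:
60% = 0.6
Multiply:
150 x 0.6 = 90

90


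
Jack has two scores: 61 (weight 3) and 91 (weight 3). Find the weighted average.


Weighted sum:
3 x 61 + 3 x 91 = 456
Total weight:
3 + 3 = 6
Weighted average:
456 / 6 = 76

76


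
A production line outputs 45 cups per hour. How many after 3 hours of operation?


Production rate: 45 cups per hour
Time: 3 hours
Total: 45 x 3 = 135 cups

135 cups


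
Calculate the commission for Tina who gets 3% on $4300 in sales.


Convert rate to decimal:
3% = 0.03
Multiply by sales:
$4300 x 0.03 = $129

$129


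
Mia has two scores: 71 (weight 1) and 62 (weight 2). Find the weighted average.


Weighted sum:
1 x 71 + 2 x 62 = 195
Total weight:
1 + 2 = 3
Weighted average:
195 / 3 = 65

65


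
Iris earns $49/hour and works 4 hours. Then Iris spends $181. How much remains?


Calculate earnings:
4 x $49 = $196
Subtract spending:
$196 - $181 = $15

$15


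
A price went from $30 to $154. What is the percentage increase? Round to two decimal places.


Find the absolute change:
|154 - 30| = 124
Divide by original and multiply by 100:
124 / 30 x 100 = 413.3333...% ≈ 413.33%

413.33%


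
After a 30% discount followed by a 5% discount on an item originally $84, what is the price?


First discount:
30% of $84 = $25.20
Price after first discount:
$84 - $25.20 = $58.80
Second discount:
5% of $58.80 = $2.94
Final price:
$58.80 - $2.94 = $55.86

$55.86


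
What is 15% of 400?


Convert percentage to decimal:
15% = 0.15
Multiply:
400 x 0.15 = 60

60


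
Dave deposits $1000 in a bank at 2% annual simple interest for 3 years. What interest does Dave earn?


Use the formula I = P x R x T / 100
P x R x T = 1000 x 2 x 3 = 6000
I = 6000 / 100 = $60

$60


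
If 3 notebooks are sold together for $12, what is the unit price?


Total cost: $12
Number of items: 3
Unit price: $12 / 3 = $4

$4


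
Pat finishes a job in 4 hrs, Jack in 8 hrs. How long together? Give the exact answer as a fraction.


Pat's rate: 1/4 of the job per hour
Jack's rate: 1/8 of the job per hour
Combined rate: 1/4 + 1/8 = 3/8 per hour
Time = 1 / (3/8) = 8/3 hours (≈ 2.67 hours)

8/3 hours


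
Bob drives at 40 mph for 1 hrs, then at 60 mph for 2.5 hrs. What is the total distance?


Leg 1 distance:
40 x 1 = 40 miles
Leg 2 distance:
60 x 2.5 = 150 miles
Total distance:
40 + 150 = 190 miles

190 miles


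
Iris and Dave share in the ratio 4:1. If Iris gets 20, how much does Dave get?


Find the multiplier:
20 / 4 = 5
Apply to Dave's share:
1 x 5 = 5

5


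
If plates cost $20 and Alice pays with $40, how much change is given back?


Start with the amount paid:
$40
Subtract the price:
$40 - $20 = $20

$20


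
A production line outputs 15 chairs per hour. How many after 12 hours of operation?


Production rate: 15 chairs per hour
Time: 12 hours
Total: 15 x 12 = 180 chairs

180 chairs


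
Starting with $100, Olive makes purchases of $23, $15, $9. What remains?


Add up expenses:
$23 + $15 + $9 = $47
Subtract from budget:
$100 - $47 = $53

$53


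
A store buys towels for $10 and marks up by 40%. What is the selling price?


Calculate the markup amount:
40% of $10 = $4
Add to cost:
$10 + $4 = $14

$14


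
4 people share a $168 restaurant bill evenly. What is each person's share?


Total bill: $168
Number of people: 4
Each pays: $168 / 4 = $42

$42


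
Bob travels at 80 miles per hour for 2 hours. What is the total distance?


Use the formula: distance = speed x time
Speed = 80 mph, Time = 2 hours
80 x 2 = 160 miles

160 miles


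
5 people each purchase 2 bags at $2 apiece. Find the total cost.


Cost per person:
2 x $2 = $4
Group total:
5 x $4 = $20

$20


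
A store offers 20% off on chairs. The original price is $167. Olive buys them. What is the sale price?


Calculate the discount amount:
20% of $167 = $33.40
Subtract from original:
$167 - $33.40 = $133.60

$133.60


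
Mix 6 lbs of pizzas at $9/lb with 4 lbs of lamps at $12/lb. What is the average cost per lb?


Cost of pizzas:
6 x $9 = $54
Cost of lamps:
4 x $12 = $48
Total cost: $54 + $48 = $102
Total weight: 10 lbs
Average: $102 / 10 = $10.20/lb

$10.20/lb


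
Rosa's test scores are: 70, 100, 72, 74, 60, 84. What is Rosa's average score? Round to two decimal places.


Add the scores:
70 + 100 + 72 + 74 + 60 + 84 = 460
Divide by the number of tests:
460 / 6 = 76.6666... ≈ 76.67

76.67


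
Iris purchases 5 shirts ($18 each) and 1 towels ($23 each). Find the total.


Cost of shirts:
5 x $18 = $90
Cost of towels:
1 x $23 = $23
Add both:
$90 + $23 = $113

$113


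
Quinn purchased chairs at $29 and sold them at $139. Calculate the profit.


Selling price = $139
Cost price = $29
Profit = selling price - cost price:
Profit = $139 - $29 = $110

$110


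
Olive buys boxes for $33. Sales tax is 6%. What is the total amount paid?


Calculate the tax:
6% of $33 = $1.98
Add tax to price:
$33 + $1.98 = $34.98

$34.98


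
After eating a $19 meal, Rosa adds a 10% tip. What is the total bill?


Calculate the tip:
10% of $19 = $1.90
Add tip to meal cost:
$19 + $1.90 = $20.90

$20.90


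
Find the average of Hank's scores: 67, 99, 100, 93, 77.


Add the scores:
67 + 99 + 100 + 93 + 77 = 436
Divide by the number of tests:
436 / 5 = 87.2

87.2


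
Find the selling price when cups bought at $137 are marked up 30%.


Calculate the markup amount:
30% of $137 = $41.10
Add to cost:
$137 + $41.10 = $178.10

$178.10


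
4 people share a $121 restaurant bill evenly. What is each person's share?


Total bill: $121
Number of people: 4
Each pays: $121 / 4 = $30.25

$30.25


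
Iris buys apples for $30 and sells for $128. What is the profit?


Selling price = $128
Cost price = $30
Profit = selling price - cost price:
Profit = $128 - $30 = $98

$98


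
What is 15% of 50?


Convert percentage to decimal:
15% = 0.15
Multiply:
50 x 0.15 = 7.5

7.5


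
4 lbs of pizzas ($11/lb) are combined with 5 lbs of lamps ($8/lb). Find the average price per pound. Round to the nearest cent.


Cost of pizzas:
4 x $11 = $44
Cost of lamps:
5 x $8 = $40
Total cost: $44 + $40 = $84
Total weight: 9 lbs
Average: $84 / 9 = $9.3333... ≈ $9.33/lb

$9.33/lb


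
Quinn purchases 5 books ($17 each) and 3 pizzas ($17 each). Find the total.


Cost of books:
5 x $17 = $85
Cost of pizzas:
3 x $17 = $51
Add both:
$85 + $51 = $136

$136


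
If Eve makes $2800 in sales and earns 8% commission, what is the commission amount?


Convert rate to decimal:
8% = 0.08
Multiply by sales:
$2800 x 0.08 = $224

$224


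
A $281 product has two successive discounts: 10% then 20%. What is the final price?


First discount:
10% of $281 = $28.10
Price after first discount:
$281 - $28.10 = $252.90
Second discount:
20% of $252.90 = $50.58
Final price:
$252.90 - $50.58 = $202.32

$202.32


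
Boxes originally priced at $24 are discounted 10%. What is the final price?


Calculate the discount amount:
10% of $24 = $2.40
Subtract from original:
$24 - $2.40 = $21.60

$21.60


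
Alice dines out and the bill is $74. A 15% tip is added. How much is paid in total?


Calculate the tip:
15% of $74 = $11.10
Add tip to meal cost:
$74 + $11.10 = $85.10

$85.10


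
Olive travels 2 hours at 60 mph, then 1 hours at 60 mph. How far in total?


Leg 1 distance:
60 x 2 = 120 miles
Leg 2 distance:
60 x 1 = 60 miles
Total distance:
120 + 60 = 180 miles

180 miles


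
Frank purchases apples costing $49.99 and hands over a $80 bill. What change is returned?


Start with the amount paid:
$80
Subtract the price:
$80 - $49.99 = $30.01

$30.01


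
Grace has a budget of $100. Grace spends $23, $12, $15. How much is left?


Add up expenses:
$23 + $12 + $15 = $50
Subtract from budget:
$100 - $50 = $50

$50


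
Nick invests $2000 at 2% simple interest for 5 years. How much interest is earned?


Use the formula I = P x R x T / 100
P x R x T = 2000 x 2 x 5 = 20000
I = 20000 / 100 = $200

$200


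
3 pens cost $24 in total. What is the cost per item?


Total cost: $24
Number of items: 3
Unit price: $24 / 3 = $8

$8


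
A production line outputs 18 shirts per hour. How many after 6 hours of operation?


Production rate: 18 shirts per hour
Time: 6 hours
Total: 18 x 6 = 108 shirts

108 shirts


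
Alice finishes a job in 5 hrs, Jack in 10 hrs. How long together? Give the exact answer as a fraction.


Alice's rate: 1/5 of the job per hour
Jack's rate: 1/10 of the job per hour
Combined rate: 1/5 + 1/10 = 3/10 per hour
Time = 1 / (3/10) = 10/3 hours (≈ 3.33 hours)

10/3 hours


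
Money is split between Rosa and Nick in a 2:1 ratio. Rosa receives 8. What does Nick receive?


Find the multiplier:
8 / 2 = 4
Apply to Nick's share:
1 x 4 = 4

4


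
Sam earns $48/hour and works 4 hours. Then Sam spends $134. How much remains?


Calculate earnings:
4 x $48 = $192
Subtract spending:
$192 - $134 = $58

$58


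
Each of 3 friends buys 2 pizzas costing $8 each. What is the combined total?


Cost per person:
2 x $8 = $16
Group total:
3 x $16 = $48

$48


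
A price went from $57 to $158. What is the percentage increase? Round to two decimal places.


Find the absolute change:
|158 - 57| = 101
Divide by original and multiply by 100:
101 / 57 x 100 = 177.1929...% ≈ 177.19%

177.19%


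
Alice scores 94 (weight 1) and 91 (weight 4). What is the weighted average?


Weighted sum:
1 x 94 + 4 x 91 = 458
Total weight:
1 + 4 = 5
Weighted average:
458 / 5 = 91.6

91.6


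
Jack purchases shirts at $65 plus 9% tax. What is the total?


Calculate the tax:
9% of $65 = $5.85
Add tax to price:
$65 + $5.85 = $70.85

$70.85


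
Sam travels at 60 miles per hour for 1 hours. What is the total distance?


Use the formula: distance = speed x time
Speed = 60 mph, Time = 1 hours
60 x 1 = 60 miles

60 miles


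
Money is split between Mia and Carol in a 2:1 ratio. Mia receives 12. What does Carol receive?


Find the multiplier:
12 / 2 = 6
Apply to Carol's share:
1 x 6 = 6

6


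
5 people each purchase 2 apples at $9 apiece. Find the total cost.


Cost per person:
2 x $9 = $18
Group total:
5 x $18 = $90

$90


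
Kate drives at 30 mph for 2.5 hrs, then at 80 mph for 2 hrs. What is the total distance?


Leg 1 distance:
30 x 2.5 = 75 miles
Leg 2 distance:
80 x 2 = 160 miles
Total distance:
75 + 160 = 235 miles

235 miles


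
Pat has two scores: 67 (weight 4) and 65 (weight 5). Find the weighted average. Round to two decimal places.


Weighted sum:
4 x 67 + 5 x 65 = 593
Total weight:
4 + 5 = 9
Weighted average:
593 / 9 = 65.8888... ≈ 65.89

65.89


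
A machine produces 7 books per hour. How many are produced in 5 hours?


Production rate: 7 books per hour
Time: 5 hours
Total: 7 x 5 = 35 books

35 books


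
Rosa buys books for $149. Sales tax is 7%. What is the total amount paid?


Calculate the tax:
7% of $149 = $10.43
Add tax to price:
$149 + $10.43 = $159.43

$159.43


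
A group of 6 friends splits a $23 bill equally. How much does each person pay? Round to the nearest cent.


Total bill: $23
Number of people: 6
Each pays: $23 / 6 = $3.8333... ≈ $3.83

$3.83


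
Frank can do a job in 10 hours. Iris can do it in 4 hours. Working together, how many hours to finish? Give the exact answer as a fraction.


Frank's rate: 1/10 of the job per hour
Iris's rate: 1/4 of the job per hour
Combined rate: 1/10 + 1/4 = 7/20 per hour
Time = 1 / (7/20) = 20/7 hours (≈ 2.86 hours)

20/7 hours


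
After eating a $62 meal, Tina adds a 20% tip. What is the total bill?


Calculate the tip:
20% of $62 = $12.40
Add tip to meal cost:
$62 + $12.40 = $74.40

$74.40


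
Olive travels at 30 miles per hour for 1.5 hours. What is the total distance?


Use the formula: distance = speed x time
Speed = 30 mph, Time = 1.5 hours
30 x 1.5 = 45 miles

45 miles


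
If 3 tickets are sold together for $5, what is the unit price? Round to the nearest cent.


Total cost: $5
Number of items: 3
Unit price: $5 / 3 = $1.6666... ≈ $1.67

$1.67


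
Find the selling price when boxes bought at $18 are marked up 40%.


Calculate the markup amount:
40% of $18 = $7.20
Add to cost:
$18 + $7.20 = $25.20

$25.20


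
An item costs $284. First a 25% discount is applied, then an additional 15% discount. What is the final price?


First discount:
25% of $284 = $71
Price after first discount:
$284 - $71 = $213
Second discount:
15% of $213 = $31.95
Final price:
$213 - $31.95 = $181.05

$181.05


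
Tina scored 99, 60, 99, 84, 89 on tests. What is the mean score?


Add the scores:
99 + 60 + 99 + 84 + 89 = 431
Divide by the number of tests:
431 / 5 = 86.2

86.2


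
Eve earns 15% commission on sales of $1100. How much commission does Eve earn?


Convert rate to decimal:
15% = 0.15
Multiply by sales:
$1100 x 0.15 = $165

$165


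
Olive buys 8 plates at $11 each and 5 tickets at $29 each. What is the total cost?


Cost of plates:
8 x $11 = $88
Cost of tickets:
5 x $29 = $145
Add both:
$88 + $145 = $233

$233


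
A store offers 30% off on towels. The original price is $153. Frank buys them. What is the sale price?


Calculate the discount amount:
30% of $153 = $45.90
Subtract from original:
$153 - $45.90 = $107.10

$107.10


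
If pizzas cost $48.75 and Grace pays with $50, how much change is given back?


Start with the amount paid:
$50
Subtract the price:
$50 - $48.75 = $1.25

$1.25


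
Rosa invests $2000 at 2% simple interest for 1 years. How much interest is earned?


Use the formula I = P x R x T / 100
P x R x T = 2000 x 2 x 1 = 4000
I = 4000 / 100 = $40

$40


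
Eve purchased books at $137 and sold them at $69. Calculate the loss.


Selling price = $69
Cost price = $137
Loss = cost price - selling price:
Loss = $137 - $69 = $68

$68


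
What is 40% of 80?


Convert percentage to decimal:
40% = 0.4
Multiply:
80 x 0.4 = 32

32


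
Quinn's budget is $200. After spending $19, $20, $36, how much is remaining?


Add up expenses:
$19 + $20 + $36 = $75
Subtract from budget:
$200 - $75 = $125

$125


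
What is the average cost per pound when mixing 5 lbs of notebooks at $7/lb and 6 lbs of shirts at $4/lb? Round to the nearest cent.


Cost of notebooks:
5 x $7 = $35
Cost of shirts:
6 x $4 = $24
Total cost: $35 + $24 = $59
Total weight: 11 lbs
Average: $59 / 11 = $5.3636... ≈ $5.36/lb

$5.36/lb


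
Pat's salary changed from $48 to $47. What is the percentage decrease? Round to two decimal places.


Find the absolute change:
|47 - 48| = 1
Divide by original and multiply by 100:
1 / 48 x 100 = 2.0833...% ≈ 2.08%

2.08%


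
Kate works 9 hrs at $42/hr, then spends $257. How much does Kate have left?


Calculate earnings:
9 x $42 = $378
Subtract spending:
$378 - $257 = $121

$121


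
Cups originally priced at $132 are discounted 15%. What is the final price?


Calculate the discount amount:
15% of $132 = $19.80
Subtract from original:
$132 - $19.80 = $112.20

$112.20


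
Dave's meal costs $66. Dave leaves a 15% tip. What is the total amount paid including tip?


Calculate the tip:
15% of $66 = $9.90
Add tip to meal cost:
$66 + $9.90 = $75.90

$75.90


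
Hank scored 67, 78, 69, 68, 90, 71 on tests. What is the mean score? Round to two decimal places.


Add the scores:
67 + 78 + 69 + 68 + 90 + 71 = 443
Divide by the number of tests:
443 / 6 = 73.8333... ≈ 73.83

73.83


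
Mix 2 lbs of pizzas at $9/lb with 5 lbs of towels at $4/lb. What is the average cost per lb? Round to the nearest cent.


Cost of pizzas:
2 x $9 = $18
Cost of towels:
5 x $4 = $20
Total cost: $18 + $20 = $38
Total weight: 7 lbs
Average: $38 / 7 = $5.4285... ≈ $5.43/lb

$5.43/lb


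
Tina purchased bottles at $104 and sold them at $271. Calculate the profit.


Selling price = $271
Cost price = $104
Profit = selling price - cost price:
Profit = $271 - $104 = $167

$167


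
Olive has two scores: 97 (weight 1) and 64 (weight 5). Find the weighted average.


Weighted sum:
1 x 97 + 5 x 64 = 417
Total weight:
1 + 5 = 6
Weighted average:
417 / 6 = 69.5

69.5


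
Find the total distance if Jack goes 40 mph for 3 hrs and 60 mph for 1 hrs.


Leg 1 distance:
40 x 3 = 120 miles
Leg 2 distance:
60 x 1 = 60 miles
Total distance:
120 + 60 = 180 miles

180 miles


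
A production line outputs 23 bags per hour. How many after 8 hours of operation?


Production rate: 23 bags per hour
Time: 8 hours
Total: 23 x 8 = 184 bags

184 bags


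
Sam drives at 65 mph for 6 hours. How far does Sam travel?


Use the formula: distance = speed x time
Speed = 65 mph, Time = 6 hours
65 x 6 = 390 miles

390 miles


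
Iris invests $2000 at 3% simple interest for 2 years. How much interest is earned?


Use the formula I = P x R x T / 100
P x R x T = 2000 x 3 x 2 = 12000
I = 12000 / 100 = $120

$120


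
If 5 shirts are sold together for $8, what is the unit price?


Total cost: $8
Number of items: 5
Unit price: $8 / 5 = $1.60

$1.60


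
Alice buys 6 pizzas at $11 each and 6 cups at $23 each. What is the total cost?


Cost of pizzas:
6 x $11 = $66
Cost of cups:
6 x $23 = $138
Add both:
$66 + $138 = $204

$204


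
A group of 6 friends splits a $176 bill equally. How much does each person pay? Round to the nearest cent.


Total bill: $176
Number of people: 6
Each pays: $176 / 6 = $29.3333... ≈ $29.33

$29.33


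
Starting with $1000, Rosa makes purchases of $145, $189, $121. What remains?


Add up expenses:
$145 + $189 + $121 = $455
Subtract from budget:
$1000 - $455 = $545

$545


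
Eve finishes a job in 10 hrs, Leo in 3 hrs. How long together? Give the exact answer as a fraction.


Eve's rate: 1/10 of the job per hour
Leo's rate: 1/3 of the job per hour
Combined rate: 1/10 + 1/3 = 13/30 per hour
Time = 1 / (13/30) = 30/13 hours (≈ 2.31 hours)

30/13 hours


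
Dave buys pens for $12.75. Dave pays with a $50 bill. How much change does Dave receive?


Start with the amount paid:
$50
Subtract the price:
$50 - $12.75 = $37.25

$37.25


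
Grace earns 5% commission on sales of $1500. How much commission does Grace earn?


Convert rate to decimal:
5% = 0.05
Multiply by sales:
$1500 x 0.05 = $75

$75


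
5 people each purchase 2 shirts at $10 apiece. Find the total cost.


Cost per person:
2 x $10 = $20
Group total:
5 x $20 = $100

$100


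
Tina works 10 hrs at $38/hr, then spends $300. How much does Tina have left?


Calculate earnings:
10 x $38 = $380
Subtract spending:
$380 - $300 = $80

$80


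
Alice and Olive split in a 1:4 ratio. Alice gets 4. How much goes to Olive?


Find the multiplier:
4 / 1 = 4
Apply to Olive's share:
4 x 4 = 16

16


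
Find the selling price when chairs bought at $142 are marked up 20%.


Calculate the markup amount:
20% of $142 = $28.40
Add to cost:
$142 + $28.40 = $170.40

$170.40


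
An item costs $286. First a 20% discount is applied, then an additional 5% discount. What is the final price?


First discount:
20% of $286 = $57.20
Price after first discount:
$286 - $57.20 = $228.80
Second discount:
5% of $228.80 = $11.44
Final price:
$228.80 - $11.44 = $217.36

$217.36


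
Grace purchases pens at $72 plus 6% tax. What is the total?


Calculate the tax:
6% of $72 = $4.32
Add tax to price:
$72 + $4.32 = $76.32

$76.32


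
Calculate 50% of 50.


Convert percentage to decimal:
50% = 0.5
Multiply:
50 x 0.5 = 25

25


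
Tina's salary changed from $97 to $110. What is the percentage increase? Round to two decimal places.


Find the absolute change:
|110 - 97| = 13
Divide by original and multiply by 100:
13 / 97 x 100 = 13.4020...% ≈ 13.4%

13.4%


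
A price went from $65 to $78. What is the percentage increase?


Find the absolute change:
|78 - 65| = 13
Divide by original and multiply by 100:
13 / 65 x 100 = 20%

20%


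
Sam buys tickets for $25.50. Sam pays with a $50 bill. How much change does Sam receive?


Start with the amount paid:
$50
Subtract the price:
$50 - $25.50 = $24.50

$24.50


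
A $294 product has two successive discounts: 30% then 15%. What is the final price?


First discount:
30% of $294 = $88.20
Price after first discount:
$294 - $88.20 = $205.80
Second discount:
15% of $205.80 = $30.87
Final price:
$205.80 - $30.87 = $174.93

$174.93


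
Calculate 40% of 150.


Convert percentage to decimal:
40% = 0.4
Multiply:
150 x 0.4 = 60

60


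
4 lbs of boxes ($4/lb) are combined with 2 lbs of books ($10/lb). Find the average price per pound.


Cost of boxes:
4 x $4 = $16
Cost of books:
2 x $10 = $20
Total cost: $16 + $20 = $36
Total weight: 6 lbs
Average: $36 / 6 = $6/lb

$6/lb


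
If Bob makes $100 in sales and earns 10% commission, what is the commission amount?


Convert rate to decimal:
10% = 0.1
Multiply by sales:
$100 x 0.1 = $10

$10


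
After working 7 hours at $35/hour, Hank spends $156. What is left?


Calculate earnings:
7 x $35 = $245
Subtract spending:
$245 - $156 = $89

$89


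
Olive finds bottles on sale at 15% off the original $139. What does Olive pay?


Calculate the discount amount:
15% of $139 = $20.85
Subtract from original:
$139 - $20.85 = $118.15

$118.15


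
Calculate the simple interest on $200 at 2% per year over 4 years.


Use the formula I = P x R x T / 100
P x R x T = 200 x 2 x 4 = 1600
I = 1600 / 100 = $16

$16


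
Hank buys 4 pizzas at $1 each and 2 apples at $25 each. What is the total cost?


Cost of pizzas:
4 x $1 = $4
Cost of apples:
2 x $25 = $50
Add both:
$4 + $50 = $54

$54


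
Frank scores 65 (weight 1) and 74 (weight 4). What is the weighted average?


Weighted sum:
1 x 65 + 4 x 74 = 361
Total weight:
1 + 4 = 5
Weighted average:
361 / 5 = 72.2

72.2


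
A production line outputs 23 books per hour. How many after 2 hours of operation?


Production rate: 23 books per hour
Time: 2 hours
Total: 23 x 2 = 46 books

46 books


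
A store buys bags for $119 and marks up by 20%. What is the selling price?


Calculate the markup amount:
20% of $119 = $23.80
Add to cost:
$119 + $23.80 = $142.80

$142.80


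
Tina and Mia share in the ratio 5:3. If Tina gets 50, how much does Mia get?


Find the multiplier:
50 / 5 = 10
Apply to Mia's share:
3 x 10 = 30

30


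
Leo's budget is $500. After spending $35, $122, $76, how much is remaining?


Add up expenses:
$35 + $122 + $76 = $233
Subtract from budget:
$500 - $233 = $267

$267


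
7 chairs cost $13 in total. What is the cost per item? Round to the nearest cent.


Total cost: $13
Number of items: 7
Unit price: $13 / 7 = $1.8571... ≈ $1.86

$1.86


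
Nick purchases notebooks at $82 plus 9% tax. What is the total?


Calculate the tax:
9% of $82 = $7.38
Add tax to price:
$82 + $7.38 = $89.38

$89.38


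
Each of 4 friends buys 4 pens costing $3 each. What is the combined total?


Cost per person:
4 x $3 = $12
Group total:
4 x $12 = $48

$48


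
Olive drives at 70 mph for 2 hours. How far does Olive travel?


Use the formula: distance = speed x time
Speed = 70 mph, Time = 2 hours
70 x 2 = 140 miles

140 miles


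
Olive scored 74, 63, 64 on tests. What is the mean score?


Add the scores:
74 + 63 + 64 = 201
Divide by the number of tests:
201 / 3 = 67

67


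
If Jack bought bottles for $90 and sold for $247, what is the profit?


Selling price = $247
Cost price = $90
Profit = selling price - cost price:
Profit = $247 - $90 = $157

$157


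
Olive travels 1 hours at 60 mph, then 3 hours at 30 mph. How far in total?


Leg 1 distance:
60 x 1 = 60 miles
Leg 2 distance:
30 x 3 = 90 miles
Total distance:
60 + 90 = 150 miles

150 miles


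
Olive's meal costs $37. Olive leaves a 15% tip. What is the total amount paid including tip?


Calculate the tip:
15% of $37 = $5.55
Add tip to meal cost:
$37 + $5.55 = $42.55

$42.55


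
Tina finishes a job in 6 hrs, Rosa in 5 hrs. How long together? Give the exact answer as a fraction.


Tina's rate: 1/6 of the job per hour
Rosa's rate: 1/5 of the job per hour
Combined rate: 1/6 + 1/5 = 11/30 per hour
Time = 1 / (11/30) = 30/11 hours (≈ 2.73 hours)

30/11 hours


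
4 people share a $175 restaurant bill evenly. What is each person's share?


Total bill: $175
Number of people: 4
Each pays: $175 / 4 = $43.75

$43.75


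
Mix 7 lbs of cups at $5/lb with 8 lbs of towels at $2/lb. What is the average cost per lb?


Cost of cups:
7 x $5 = $35
Cost of towels:
8 x $2 = $16
Total cost: $35 + $16 = $51
Total weight: 15 lbs
Average: $51 / 15 = $3.40/lb

$3.40/lb


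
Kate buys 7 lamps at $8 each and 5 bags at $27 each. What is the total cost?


Cost of lamps:
7 x $8 = $56
Cost of bags:
5 x $27 = $135
Add both:
$56 + $135 = $191

$191


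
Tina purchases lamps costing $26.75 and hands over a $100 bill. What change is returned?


Start with the amount paid:
$100
Subtract the price:
$100 - $26.75 = $73.25

$73.25


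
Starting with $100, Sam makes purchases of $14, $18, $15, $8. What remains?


Add up expenses:
$14 + $18 + $15 + $8 = $55
Subtract from budget:
$100 - $55 = $45

$45


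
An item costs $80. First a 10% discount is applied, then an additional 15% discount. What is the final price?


First discount:
10% of $80 = $8
Price after first discount:
$80 - $8 = $72
Second discount:
15% of $72 = $10.80
Final price:
$72 - $10.80 = $61.20

$61.20


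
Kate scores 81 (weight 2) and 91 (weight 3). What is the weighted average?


Weighted sum:
2 x 81 + 3 x 91 = 435
Total weight:
2 + 3 = 5
Weighted average:
435 / 5 = 87

87


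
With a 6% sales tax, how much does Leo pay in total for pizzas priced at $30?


Calculate the tax:
6% of $30 = $1.80
Add tax to price:
$30 + $1.80 = $31.80

$31.80


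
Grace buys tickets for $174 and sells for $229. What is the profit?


Selling price = $229
Cost price = $174
Profit = selling price - cost price:
Profit = $229 - $174 = $55

$55


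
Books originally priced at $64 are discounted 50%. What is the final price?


Calculate the discount amount:
50% of $64 = $32
Subtract from original:
$64 - $32 = $32

$32


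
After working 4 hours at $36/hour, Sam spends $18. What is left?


Calculate earnings:
4 x $36 = $144
Subtract spending:
$144 - $18 = $126

$126


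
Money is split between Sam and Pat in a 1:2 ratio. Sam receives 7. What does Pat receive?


Find the multiplier:
7 / 1 = 7
Apply to Pat's share:
2 x 7 = 14

14


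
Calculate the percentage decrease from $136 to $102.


Find the absolute change:
|102 - 136| = 34
Divide by original and multiply by 100:
34 / 136 x 100 = 25%

25%


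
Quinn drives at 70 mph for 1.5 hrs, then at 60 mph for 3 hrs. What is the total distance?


Leg 1 distance:
70 x 1.5 = 105 miles
Leg 2 distance:
60 x 3 = 180 miles
Total distance:
105 + 180 = 285 miles

285 miles


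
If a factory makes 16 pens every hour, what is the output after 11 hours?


Production rate: 16 pens per hour
Time: 11 hours
Total: 16 x 11 = 176 pens

176 pens


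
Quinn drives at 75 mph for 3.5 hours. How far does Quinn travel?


Use the formula: distance = speed x time
Speed = 75 mph, Time = 3.5 hours
75 x 3.5 = 262.5 miles

262.5 miles


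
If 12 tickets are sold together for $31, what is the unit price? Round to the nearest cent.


Total cost: $31
Number of items: 12
Unit price: $31 / 12 = $2.5833... ≈ $2.58

$2.58


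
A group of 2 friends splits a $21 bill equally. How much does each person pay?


Total bill: $21
Number of people: 2
Each pays: $21 / 2 = $10.50

$10.50


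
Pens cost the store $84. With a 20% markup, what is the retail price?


Calculate the markup amount:
20% of $84 = $16.80
Add to cost:
$84 + $16.80 = $100.80

$100.80


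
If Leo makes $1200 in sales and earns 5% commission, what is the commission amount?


Convert rate to decimal:
5% = 0.05
Multiply by sales:
$1200 x 0.05 = $60

$60


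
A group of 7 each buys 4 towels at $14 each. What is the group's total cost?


Cost per person:
4 x $14 = $56
Group total:
7 x $56 = $392

$392


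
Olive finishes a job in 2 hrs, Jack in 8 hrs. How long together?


Olive's rate: 1/2 of the job per hour
Jack's rate: 1/8 of the job per hour
Combined rate: 1/2 + 1/8 = 5/8 per hour
Time = 1 / (5/8) = 8/5 = 1.6 hours

1.6 hours


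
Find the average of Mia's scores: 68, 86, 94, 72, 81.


Add the scores:
68 + 86 + 94 + 72 + 81 = 401
Divide by the number of tests:
401 / 5 = 80.2

80.2


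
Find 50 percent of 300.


Convert percentage to decimal:
50% = 0.5
Multiply:
300 x 0.5 = 150

150


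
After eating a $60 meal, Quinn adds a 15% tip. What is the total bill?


Calculate the tip:
15% of $60 = $9
Add tip to meal cost:
$60 + $9 = $69

$69


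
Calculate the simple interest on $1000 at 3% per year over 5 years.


Use the formula I = P x R x T / 100
P x R x T = 1000 x 3 x 5 = 15000
I = 15000 / 100 = $150

$150


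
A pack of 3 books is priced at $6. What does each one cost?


Total cost: $6
Number of items: 3
Unit price: $6 / 3 = $2

$2


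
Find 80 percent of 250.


Convert percentage to decimal:
80% = 0.8
Multiply:
250 x 0.8 = 200

200


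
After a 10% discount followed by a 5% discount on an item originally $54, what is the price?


First discount:
10% of $54 = $5.40
Price after first discount:
$54 - $5.40 = $48.60
Second discount:
5% of $48.60 = $2.43
Final price:
$48.60 - $2.43 = $46.17

$46.17


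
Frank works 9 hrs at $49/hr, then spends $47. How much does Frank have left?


Calculate earnings:
9 x $49 = $441
Subtract spending:
$441 - $47 = $394

$394


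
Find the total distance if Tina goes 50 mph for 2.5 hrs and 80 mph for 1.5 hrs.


Leg 1 distance:
50 x 2.5 = 125 miles
Leg 2 distance:
80 x 1.5 = 120 miles
Total distance:
125 + 120 = 245 miles

245 miles


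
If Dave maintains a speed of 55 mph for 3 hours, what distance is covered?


Use the formula: distance = speed x time
Speed = 55 mph, Time = 3 hours
55 x 3 = 165 miles

165 miles


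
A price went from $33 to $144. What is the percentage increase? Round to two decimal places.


Find the absolute change:
|144 - 33| = 111
Divide by original and multiply by 100:
111 / 33 x 100 = 336.3636...% ≈ 336.36%

336.36%


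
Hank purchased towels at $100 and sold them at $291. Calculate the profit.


Selling price = $291
Cost price = $100
Profit = selling price - cost price:
Profit = $291 - $100 = $191

$191


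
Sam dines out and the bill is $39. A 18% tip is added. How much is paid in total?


Calculate the tip:
18% of $39 = $7.02
Add tip to meal cost:
$39 + $7.02 = $46.02

$46.02


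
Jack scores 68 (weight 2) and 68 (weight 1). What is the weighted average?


Weighted sum:
2 x 68 + 1 x 68 = 204
Total weight:
2 + 1 = 3
Weighted average:
204 / 3 = 68

68


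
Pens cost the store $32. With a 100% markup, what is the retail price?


Calculate the markup amount:
100% of $32 = $32
Add to cost:
$32 + $32 = $64

$64


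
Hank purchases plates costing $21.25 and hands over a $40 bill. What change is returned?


Start with the amount paid:
$40
Subtract the price:
$40 - $21.25 = $18.75

$18.75


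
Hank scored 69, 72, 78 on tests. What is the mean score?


Add the scores:
69 + 72 + 78 = 219
Divide by the number of tests:
219 / 3 = 73

73


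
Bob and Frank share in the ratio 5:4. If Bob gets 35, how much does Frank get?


Find the multiplier:
35 / 5 = 7
Apply to Frank's share:
4 x 7 = 28

28


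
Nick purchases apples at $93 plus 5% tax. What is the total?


Calculate the tax:
5% of $93 = $4.65
Add tax to price:
$93 + $4.65 = $97.65

$97.65


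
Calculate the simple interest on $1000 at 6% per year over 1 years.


Use the formula I = P x R x T / 100
P x R x T = 1000 x 6 x 1 = 6000
I = 6000 / 100 = $60

$60


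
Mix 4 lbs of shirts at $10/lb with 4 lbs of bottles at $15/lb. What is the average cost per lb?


Cost of shirts:
4 x $10 = $40
Cost of bottles:
4 x $15 = $60
Total cost: $40 + $60 = $100
Total weight: 8 lbs
Average: $100 / 8 = $12.50/lb

$12.50/lb


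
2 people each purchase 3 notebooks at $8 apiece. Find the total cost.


Cost per person:
3 x $8 = $24
Group total:
2 x $24 = $48

$48


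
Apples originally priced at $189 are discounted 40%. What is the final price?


Calculate the discount amount:
40% of $189 = $75.60
Subtract from original:
$189 - $75.60 = $113.40

$113.40


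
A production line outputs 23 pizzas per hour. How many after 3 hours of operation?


Production rate: 23 pizzas per hour
Time: 3 hours
Total: 23 x 3 = 69 pizzas

69 pizzas


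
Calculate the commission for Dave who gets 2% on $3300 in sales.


Convert rate to decimal:
2% = 0.02
Multiply by sales:
$3300 x 0.02 = $66

$66


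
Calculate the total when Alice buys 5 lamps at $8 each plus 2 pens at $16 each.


Cost of lamps:
5 x $8 = $40
Cost of pens:
2 x $16 = $32
Add both:
$40 + $32 = $72

$72


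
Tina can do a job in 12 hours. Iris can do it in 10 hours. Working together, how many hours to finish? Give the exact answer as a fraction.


Tina's rate: 1/12 of the job per hour
Iris's rate: 1/10 of the job per hour
Combined rate: 1/12 + 1/10 = 11/60 per hour
Time = 1 / (11/60) = 60/11 hours (≈ 5.45 hours)

60/11 hours


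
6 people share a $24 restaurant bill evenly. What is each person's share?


Total bill: $24
Number of people: 6
Each pays: $24 / 6 = $4

$4


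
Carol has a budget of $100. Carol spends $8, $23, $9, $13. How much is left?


Add up expenses:
$8 + $23 + $9 + $13 = $53
Subtract from budget:
$100 - $53 = $47

$47


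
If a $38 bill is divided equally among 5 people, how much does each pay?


Total bill: $38
Number of people: 5
Each pays: $38 / 5 = $7.60

$7.60


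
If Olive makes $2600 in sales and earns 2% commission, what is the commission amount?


Convert rate to decimal:
2% = 0.02
Multiply by sales:
$2600 x 0.02 = $52

$52
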